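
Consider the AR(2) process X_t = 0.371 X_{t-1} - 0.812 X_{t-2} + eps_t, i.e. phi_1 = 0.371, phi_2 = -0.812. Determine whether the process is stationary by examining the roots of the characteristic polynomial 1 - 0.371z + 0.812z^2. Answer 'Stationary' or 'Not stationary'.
\text{Stationary}

The AR(p) characteristic polynomial is P(z) = 1 - 0.371z + 0.812z^2.
Stationarity requires all roots to lie outside the unit circle, i.e. |z| > 1 for every root.
Set 1 + (-0.371) z + (0.812) z^2 = 0, i.e. a z^2 + b z + c = 0 with a = 0.812, b = -0.371, c = 1.
Discriminant D = b^2 - 4ac = (-0.371)^2 - 4*(0.812)*1 = 0.137641 - (3.248) = -3.110359.
D < 0, so the roots are the complex-conjugate pair z = (-b +/- i sqrt(-D)) / (2a) = 0.2284 +/- 1.086i.
For a conjugate pair |z|^2 = z * conj(z) = (product of roots) = c/a = 1/(0.812) = 1.231527, so |z| = sqrt(1.231527) = 1.1097 for both roots.
Moduli of all roots: 1.1097, 1.1097.
All moduli strictly greater than 1? Yes.
Verdict: Stationary.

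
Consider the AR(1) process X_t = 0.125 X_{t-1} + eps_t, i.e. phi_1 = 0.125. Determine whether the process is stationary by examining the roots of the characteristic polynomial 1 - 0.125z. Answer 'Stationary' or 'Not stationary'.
\text{Stationary}

The AR(p) characteristic polynomial is P(z) = 1 - 0.125z.
Stationarity requires all roots to lie outside the unit circle, i.e. |z| > 1 for every root.
This is linear in z: 1 + (-0.125) z = 0  =>  z = -1/(-0.125) = 8,  |z| = 8.
Moduli of all roots: 8.0000.
All moduli strictly greater than 1? Yes.
Verdict: Stationary.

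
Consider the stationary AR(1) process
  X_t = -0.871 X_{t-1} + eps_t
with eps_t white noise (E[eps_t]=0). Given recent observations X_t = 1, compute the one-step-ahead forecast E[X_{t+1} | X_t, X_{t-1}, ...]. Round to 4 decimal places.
E[X_{t+1} \mid \mathcal F_t] = -0.8710

For an AR(p) model X_t = c + sum_i phi_i X_{t-i} + eps_t, the
one-step-ahead conditional mean is
  E[X_{t+1} | X_t, ...] = c + sum_i phi_i X_{t+1-i}.
Substitute known values:
  E[X_{t+1} | ...] = (-0.871) * (1)
                   = -0.8710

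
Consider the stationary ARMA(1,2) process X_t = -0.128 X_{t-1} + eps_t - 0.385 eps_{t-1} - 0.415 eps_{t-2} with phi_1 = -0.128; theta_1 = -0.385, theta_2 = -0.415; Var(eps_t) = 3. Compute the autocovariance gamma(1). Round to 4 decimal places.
\gamma(1) = -1.0490

Multiply the model equation by X_{t-k} and take expectations. With theta_0 = psi_0 = 1 and psi_j the MA(infinity) weights, this gives
  gamma(k) - sum_i phi_i gamma(k-i) = c_k,
  c_k = sigma^2 * sum_{j=k..q} theta_j psi_{j-k}   (c_k = 0 for k > q),
using gamma(-m) = gamma(m).
psi-weights needed (psi_j = theta_j + sum_i phi_i psi_{j-i}):
  psi_1 = theta_1 + phi_1 = -0.385 + (-0.128) = -0.513
  psi_2 = theta_2 + phi_1 psi_1 = -0.415 + (-0.128)(-0.513) = -0.349336
Right-hand sides:
  c_0 = sigma^2 (1 + theta_1 psi_1 + theta_2 psi_2) = 3 * (1 + (-0.385)(-0.513) + (-0.415)(-0.349336)) = 3 * 1.342479 = 4.027438
  c_1 = sigma^2 (theta_1 + theta_2 psi_1) = 3 * (-0.385 + (-0.415)(-0.513)) = -0.516315
  c_2 = sigma^2 theta_2 = 3 * (-0.415) = -1.245
Equations for k = 0 and k = 1 (AR order 1):
  gamma(0) = phi_1 gamma(1) + c_0
  gamma(1) = phi_1 gamma(0) + c_1
Substituting the second into the first: gamma(0) (1 - phi_1^2) = c_0 + phi_1 c_1, so
  gamma(0) = (c_0 + phi_1 c_1) / (1 - phi_1^2) = (4.027438 + (-0.128)(-0.516315)) / (1 - (-0.128)^2) = 4.093527 / 0.983616 = 4.161712.
  gamma(1) = phi_1 gamma(0) + c_1 = (-0.128)(4.161712) + (-0.516315) = -1.049014.
Therefore gamma(1) = -1.0490 (to 4 decimal places).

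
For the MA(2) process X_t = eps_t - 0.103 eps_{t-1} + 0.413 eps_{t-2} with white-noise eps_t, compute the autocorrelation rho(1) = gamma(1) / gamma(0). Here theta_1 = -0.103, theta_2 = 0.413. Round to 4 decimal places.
\rho(1) = -0.1232

For an MA(q) process with theta_0 = 1, the autocovariance is
  gamma(k) = sigma^2 * sum_{i=0..q-k} theta_i * theta_{i+k},
and rho(k) = gamma(k) / gamma(0). Sigma^2 cancels.
  numerator   = (1)*(-0.103) + (-0.103)*(0.413) = -0.145539.
  denominator = (1)^2 + (-0.103)^2 + (0.413)^2 = 1.181178.
  rho(1) = -0.145539 / 1.181178 = -0.1232.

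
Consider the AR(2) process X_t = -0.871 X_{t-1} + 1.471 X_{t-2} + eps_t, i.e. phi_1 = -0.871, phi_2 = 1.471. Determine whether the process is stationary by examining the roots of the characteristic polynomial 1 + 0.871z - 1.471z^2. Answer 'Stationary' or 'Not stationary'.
\text{Not stationary}

The AR(p) characteristic polynomial is P(z) = 1 + 0.871z - 1.471z^2.
Stationarity requires all roots to lie outside the unit circle, i.e. |z| > 1 for every root.
Set 1 + (0.871) z + (-1.471) z^2 = 0, i.e. a z^2 + b z + c = 0 with a = -1.471, b = 0.871, c = 1.
Discriminant D = b^2 - 4ac = (0.871)^2 - 4*(-1.471)*1 = 0.758641 - (-5.884) = 6.642641.
D >= 0, so the roots are real: z = (-b +/- sqrt(D)) / (2a) = (-0.871 +/- 2.577332) / (-2.942).
  z_1 = (-0.871 + 2.577332) / (-2.942) = -0.58,   |z_1| = 0.58.
  z_2 = (-0.871 - 2.577332) / (-2.942) = 1.1721,   |z_2| = 1.1721.
Moduli of all roots: 0.5800, 1.1721.
All moduli strictly greater than 1? No.
Verdict: Not stationary.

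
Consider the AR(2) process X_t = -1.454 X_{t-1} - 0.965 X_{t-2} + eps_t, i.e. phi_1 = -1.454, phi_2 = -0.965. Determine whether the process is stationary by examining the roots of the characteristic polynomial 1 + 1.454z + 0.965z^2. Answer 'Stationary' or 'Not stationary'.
\text{Stationary}

The AR(p) characteristic polynomial is P(z) = 1 + 1.454z + 0.965z^2.
Stationarity requires all roots to lie outside the unit circle, i.e. |z| > 1 for every root.
Set 1 + (1.454) z + (0.965) z^2 = 0, i.e. a z^2 + b z + c = 0 with a = 0.965, b = 1.454, c = 1.
Discriminant D = b^2 - 4ac = (1.454)^2 - 4*(0.965)*1 = 2.114116 - (3.86) = -1.745884.
D < 0, so the roots are the complex-conjugate pair z = (-b +/- i sqrt(-D)) / (2a) = -0.7534 +/- 0.6846i.
For a conjugate pair |z|^2 = z * conj(z) = (product of roots) = c/a = 1/(0.965) = 1.036269, so |z| = sqrt(1.036269) = 1.018 for both roots.
Moduli of all roots: 1.0180, 1.0180.
All moduli strictly greater than 1? Yes.
Verdict: Stationary.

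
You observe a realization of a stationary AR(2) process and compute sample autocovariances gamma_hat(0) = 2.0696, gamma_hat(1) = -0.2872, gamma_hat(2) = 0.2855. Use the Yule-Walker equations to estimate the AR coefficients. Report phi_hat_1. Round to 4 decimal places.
\hat\phi_{1} = -0.1220

The Yule-Walker equations for an AR(p) process read, in matrix form,
  Gamma_p phi = r_p,   with   (Gamma_p)_{ij} = gamma(|i - j|),
                       (r_p)_i = gamma(i),   i,j = 1..p.
Substitute the sample gammas (Toeplitz matrix and right-hand side of size 2):
  Gamma_p = [[2.0696, -0.2872], [-0.2872, 2.0696]]
  r_p     = [-0.2872, 0.2855]
Written out:
  2.0696 phi_1 - 0.2872 phi_2 = -0.2872
  -0.2872 phi_1 + 2.0696 phi_2 = 0.2855
Solve by Cramer's rule:
  det = gamma(0)^2 - gamma(1)^2 = (2.0696)^2 - (-0.2872)^2 = 4.28324416 - 0.08248384 = 4.20076032
  phi_hat_1 = [gamma(1) gamma(0) - gamma(1) gamma(2)] / det = [(-0.2872)(2.0696) - (-0.2872)(0.2855)] / 4.20076032 = -0.51239352 / 4.20076032 = -0.122
  phi_hat_2 = [gamma(0) gamma(2) - gamma(1)^2] / det = [(2.0696)(0.2855) - (-0.2872)^2] / 4.20076032 = 0.50838696 / 4.20076032 = 0.121
So phi_hat = [-0.1220, 0.1210].
Therefore phi_hat_1 = -0.1220.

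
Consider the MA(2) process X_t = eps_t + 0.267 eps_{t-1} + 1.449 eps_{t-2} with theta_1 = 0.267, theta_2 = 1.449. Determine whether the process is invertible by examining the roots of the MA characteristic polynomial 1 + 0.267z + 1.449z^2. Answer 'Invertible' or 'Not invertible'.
\text{Not invertible}

The MA(q) characteristic polynomial is P(z) = 1 + 0.267z + 1.449z^2.
Invertibility requires all roots to lie outside the unit circle, i.e. |z| > 1 for every root.
Set 1 + (0.267) z + (1.449) z^2 = 0, i.e. a z^2 + b z + c = 0 with a = 1.449, b = 0.267, c = 1.
Discriminant D = b^2 - 4ac = (0.267)^2 - 4*(1.449)*1 = 0.071289 - (5.796) = -5.724711.
D < 0, so the roots are the complex-conjugate pair z = (-b +/- i sqrt(-D)) / (2a) = -0.0921 +/- 0.8256i.
For a conjugate pair |z|^2 = z * conj(z) = (product of roots) = c/a = 1/(1.449) = 0.690131, so |z| = sqrt(0.690131) = 0.8307 for both roots.
Moduli of all roots: 0.8307, 0.8307.
All moduli strictly greater than 1? No.
Verdict: Not invertible.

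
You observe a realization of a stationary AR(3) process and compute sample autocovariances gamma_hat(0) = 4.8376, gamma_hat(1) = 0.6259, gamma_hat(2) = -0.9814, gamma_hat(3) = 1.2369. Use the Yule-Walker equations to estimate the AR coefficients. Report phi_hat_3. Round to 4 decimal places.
\hat\phi_{3} = 0.3390

The Yule-Walker equations for an AR(p) process read, in matrix form,
  Gamma_p phi = r_p,   with   (Gamma_p)_{ij} = gamma(|i - j|),
                       (r_p)_i = gamma(i),   i,j = 1..p.
Substitute the sample gammas (Toeplitz matrix and right-hand side of size 3):
  Gamma_p = [[4.8376, 0.6259, -0.9814], [0.6259, 4.8376, 0.6259], [-0.9814, 0.6259, 4.8376]]
  r_p     = [0.6259, -0.9814, 1.2369]
Written out (R1..R3):
  (R1) 4.8376 phi_1 + 0.6259 phi_2 - 0.9814 phi_3 = 0.6259
  (R2) 0.6259 phi_1 + 4.8376 phi_2 + 0.6259 phi_3 = -0.9814
  (R3) -0.9814 phi_1 + 0.6259 phi_2 + 4.8376 phi_3 = 1.2369
Gaussian elimination:
  R2 <- R2 - (0.6259/4.8376) R1 = R2 - (0.129382) R1:  4.75662 phi_2 + 0.752876 phi_3 = -1.06238
  R3 <- R3 - (-0.9814/4.8376) R1 = R3 - (-0.202869) R1:  0.752876 phi_2 + 4.638504 phi_3 = 1.363876
  R3 <- R3 - (0.752876/4.75662) R2 = R3 - (0.15828) R2:  4.519339 phi_3 = 1.532029
Back-substitution:
  phi_hat_3 = 1.532029 / 4.519339 = 0.338994
  phi_hat_2 = (-1.06238 - (0.752876)(0.338994)) / 4.75662 = -0.277004
  phi_hat_1 = (0.6259 - (0.6259)(-0.277004) - (-0.9814)(0.338994)) / 4.8376 = 0.233993
So phi_hat = [0.2340, -0.2770, 0.3390].
Therefore phi_hat_3 = 0.3390.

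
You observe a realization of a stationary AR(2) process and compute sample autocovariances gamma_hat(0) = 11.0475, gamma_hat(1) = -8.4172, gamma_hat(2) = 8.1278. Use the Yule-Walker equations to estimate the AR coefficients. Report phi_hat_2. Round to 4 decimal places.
\hat\phi_{2} = 0.3700

The Yule-Walker equations for an AR(p) process read, in matrix form,
  Gamma_p phi = r_p,   with   (Gamma_p)_{ij} = gamma(|i - j|),
                       (r_p)_i = gamma(i),   i,j = 1..p.
Substitute the sample gammas (Toeplitz matrix and right-hand side of size 2):
  Gamma_p = [[11.0475, -8.4172], [-8.4172, 11.0475]]
  r_p     = [-8.4172, 8.1278]
Written out:
  11.0475 phi_1 - 8.4172 phi_2 = -8.4172
  -8.4172 phi_1 + 11.0475 phi_2 = 8.1278
Solve by Cramer's rule:
  det = gamma(0)^2 - gamma(1)^2 = (11.0475)^2 - (-8.4172)^2 = 122.04725625 - 70.84925584 = 51.19800041
  phi_hat_1 = [gamma(1) gamma(0) - gamma(1) gamma(2)] / det = [(-8.4172)(11.0475) - (-8.4172)(8.1278)] / 51.19800041 = -24.57569884 / 51.19800041 = -0.48
  phi_hat_2 = [gamma(0) gamma(2) - gamma(1)^2] / det = [(11.0475)(8.1278) - (-8.4172)^2] / 51.19800041 = 18.94261466 / 51.19800041 = 0.37
So phi_hat = [-0.4800, 0.3700].
Therefore phi_hat_2 = 0.3700.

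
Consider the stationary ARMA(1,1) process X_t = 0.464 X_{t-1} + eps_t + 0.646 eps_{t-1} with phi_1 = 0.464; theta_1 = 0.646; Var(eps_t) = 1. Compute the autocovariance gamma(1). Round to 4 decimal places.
\gamma(1) = 1.8385

Multiply the model equation by X_{t-k} and take expectations. With theta_0 = psi_0 = 1 and psi_j the MA(infinity) weights, this gives
  gamma(k) - sum_i phi_i gamma(k-i) = c_k,
  c_k = sigma^2 * sum_{j=k..q} theta_j psi_{j-k}   (c_k = 0 for k > q),
using gamma(-m) = gamma(m).
psi-weights needed (psi_j = theta_j + sum_i phi_i psi_{j-i}):
  psi_1 = theta_1 + phi_1 = 0.646 + (0.464) = 1.11
Right-hand sides:
  c_0 = sigma^2 (1 + theta_1 psi_1) = 1 * (1 + (0.646)(1.11)) = 1 * 1.71706 = 1.71706
  c_1 = sigma^2 theta_1 = 1 * (0.646) = 0.646
  c_2 = 0
Equations for k = 0 and k = 1 (AR order 1):
  gamma(0) = phi_1 gamma(1) + c_0
  gamma(1) = phi_1 gamma(0) + c_1
Substituting the second into the first: gamma(0) (1 - phi_1^2) = c_0 + phi_1 c_1, so
  gamma(0) = (c_0 + phi_1 c_1) / (1 - phi_1^2) = (1.71706 + (0.464)(0.646)) / (1 - (0.464)^2) = 2.016804 / 0.784704 = 2.570146.
  gamma(1) = phi_1 gamma(0) + c_1 = (0.464)(2.570146) + (0.646) = 1.838548.
Therefore gamma(1) = 1.8385 (to 4 decimal places).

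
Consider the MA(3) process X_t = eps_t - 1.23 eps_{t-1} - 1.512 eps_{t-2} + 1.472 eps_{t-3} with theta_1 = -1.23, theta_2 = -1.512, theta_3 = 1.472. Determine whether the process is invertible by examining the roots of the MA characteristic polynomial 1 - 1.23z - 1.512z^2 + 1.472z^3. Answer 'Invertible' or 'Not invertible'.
\text{Not invertible}

The MA(q) characteristic polynomial is P(z) = 1 - 1.23z - 1.512z^2 + 1.472z^3.
Invertibility requires all roots to lie outside the unit circle, i.e. |z| > 1 for every root.
Degree 3: look for a simple real root z0 first, then factor out (1 - z/z0) and solve the remaining quadratic.
Testing z0 = 0.625: P(0.625) = 1 + (-1.23)(0.625) + (-1.512)(0.625)^2 + (1.472)(0.625)^3
  = 1 + (-0.76875) + (-0.590625) + (0.359375) = 0.  So z_0 = 0.625 is a root, |z_0| = 0.625.
Divide out the factor (1 - 1.6 z) = (1 - z/z0) (since 1/z0 = 1.6):
  P(z) = (1 - 1.6 z)(1 + (0.37) z + (-0.92) z^2)
  [check: z-coef 0.37 - (1.6) = -1.23; z^2-coef -0.92 - (1.6)(0.37) = -1.512; z^3-coef -(1.6)(-0.92) = 1.472.]
Remaining roots from the quadratic factor 1 + (0.37) z + (-0.92) z^2:
  Set 1 + (0.37) z + (-0.92) z^2 = 0, i.e. a z^2 + b z + c = 0 with a = -0.92, b = 0.37, c = 1.
  Discriminant D = b^2 - 4ac = (0.37)^2 - 4*(-0.92)*1 = 0.1369 - (-3.68) = 3.8169.
  D >= 0, so the roots are real: z = (-b +/- sqrt(D)) / (2a) = (-0.37 +/- 1.953689) / (-1.84).
    z_1 = (-0.37 + 1.953689) / (-1.84) = -0.8607,   |z_1| = 0.8607.
    z_2 = (-0.37 - 1.953689) / (-1.84) = 1.2629,   |z_2| = 1.2629.
Moduli of all roots: 0.6250, 0.8607, 1.2629.
All moduli strictly greater than 1? No.
Verdict: Not invertible.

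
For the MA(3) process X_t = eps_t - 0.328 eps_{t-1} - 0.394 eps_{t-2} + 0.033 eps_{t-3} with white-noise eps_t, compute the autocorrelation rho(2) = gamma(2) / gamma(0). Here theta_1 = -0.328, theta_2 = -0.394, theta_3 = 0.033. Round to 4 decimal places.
\rho(2) = -0.3203

For an MA(q) process with theta_0 = 1, the autocovariance is
  gamma(k) = sigma^2 * sum_{i=0..q-k} theta_i * theta_{i+k},
and rho(k) = gamma(k) / gamma(0). Sigma^2 cancels.
  numerator   = (1)*(-0.394) + (-0.328)*(0.033) = -0.404824.
  denominator = (1)^2 + (-0.328)^2 + (-0.394)^2 + (0.033)^2 = 1.263909.
  rho(2) = -0.404824 / 1.263909 = -0.3203.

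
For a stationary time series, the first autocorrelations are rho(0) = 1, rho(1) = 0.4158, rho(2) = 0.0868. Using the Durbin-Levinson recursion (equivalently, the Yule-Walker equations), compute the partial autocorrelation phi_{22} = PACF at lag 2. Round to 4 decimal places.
\phi_{22} = -0.1041

The PACF at lag k is phi_{kk}, the last component of the solution
to the Yule-Walker system G_k phi = r_k where
  (G_k)_{ij} = rho(|i - j|), (r_k)_i = rho(i), i,j = 1..k.
Equivalently, Durbin-Levinson gives phi_{kk} iteratively:
  phi_{11} = rho(1)
  phi_{kk} = [rho(k) - sum_{j=1..k-1} phi_{k-1,j} rho(k-j)]
            / [1 - sum_{j=1..k-1} phi_{k-1,j} rho(j)],
  phi_{k,j} = phi_{k-1,j} - phi_{kk} phi_{k-1,k-j},  j = 1..k-1.
Step k = 1:
  phi_11 = rho(1) = 0.4158.
Step k = 2:
  phi_22 = [rho(2) - phi_11 rho(1)] / [1 - phi_11 rho(1)] = [0.0868 - (0.4158)(0.4158)] / [1 - (0.4158)(0.4158)]
         = -0.08608964 / 0.82711036 = -0.1041.
Therefore phi_{22} = -0.1041.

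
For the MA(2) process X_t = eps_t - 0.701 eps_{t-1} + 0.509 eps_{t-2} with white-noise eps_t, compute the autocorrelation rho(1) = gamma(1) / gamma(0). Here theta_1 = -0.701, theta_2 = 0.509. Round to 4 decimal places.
\rho(1) = -0.6043

For an MA(q) process with theta_0 = 1, the autocovariance is
  gamma(k) = sigma^2 * sum_{i=0..q-k} theta_i * theta_{i+k},
and rho(k) = gamma(k) / gamma(0). Sigma^2 cancels.
  numerator   = (1)*(-0.701) + (-0.701)*(0.509) = -1.057809.
  denominator = (1)^2 + (-0.701)^2 + (0.509)^2 = 1.750482.
  rho(1) = -1.057809 / 1.750482 = -0.6043.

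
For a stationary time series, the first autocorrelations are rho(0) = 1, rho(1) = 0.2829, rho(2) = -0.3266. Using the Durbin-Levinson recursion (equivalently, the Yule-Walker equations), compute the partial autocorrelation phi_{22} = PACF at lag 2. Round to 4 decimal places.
\phi_{22} = -0.4420

The PACF at lag k is phi_{kk}, the last component of the solution
to the Yule-Walker system G_k phi = r_k where
  (G_k)_{ij} = rho(|i - j|), (r_k)_i = rho(i), i,j = 1..k.
Equivalently, Durbin-Levinson gives phi_{kk} iteratively:
  phi_{11} = rho(1)
  phi_{kk} = [rho(k) - sum_{j=1..k-1} phi_{k-1,j} rho(k-j)]
            / [1 - sum_{j=1..k-1} phi_{k-1,j} rho(j)],
  phi_{k,j} = phi_{k-1,j} - phi_{kk} phi_{k-1,k-j},  j = 1..k-1.
Step k = 1:
  phi_11 = rho(1) = 0.2829.
Step k = 2:
  phi_22 = [rho(2) - phi_11 rho(1)] / [1 - phi_11 rho(1)] = [-0.3266 - (0.2829)(0.2829)] / [1 - (0.2829)(0.2829)]
         = -0.40663241 / 0.91996759 = -0.442.
Therefore phi_{22} = -0.4420.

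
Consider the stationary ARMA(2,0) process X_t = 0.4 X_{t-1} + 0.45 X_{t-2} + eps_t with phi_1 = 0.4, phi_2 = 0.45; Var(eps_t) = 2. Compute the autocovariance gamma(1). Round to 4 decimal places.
\gamma(1) = 3.8717

Multiply the model equation by X_{t-k} and take expectations. With theta_0 = psi_0 = 1 and psi_j the MA(infinity) weights, this gives
  gamma(k) - sum_i phi_i gamma(k-i) = c_k,
  c_k = sigma^2 * sum_{j=k..q} theta_j psi_{j-k}   (c_k = 0 for k > q),
using gamma(-m) = gamma(m).
Pure AR (q = 0): c_0 = sigma^2 = 2, c_k = 0 for k >= 1.
Equations for k = 0, 1, 2 (AR order 2, c_2 = 0):
  (E0) gamma(0) = phi_1 gamma(1) + phi_2 gamma(2) + c_0
  (E1) gamma(1) = phi_1 gamma(0) + phi_2 gamma(1) + c_1
  (E2) gamma(2) = phi_1 gamma(1) + phi_2 gamma(0)
From (E1): gamma(1) = A gamma(0) + B with
  A = phi_1 / (1 - phi_2) = 0.4 / 0.55 = 0.727273,   B = c_1 / (1 - phi_2) = 0 / 0.55 = 0.
Insert (E2) into (E0): gamma(0) (1 - phi_2^2) = phi_1 (1 + phi_2) gamma(1) + c_0.
  phi_1 (1 + phi_2) = (0.4)(1.45) = 0.58,   1 - phi_2^2 = 0.7975.
Replace gamma(1) by A gamma(0) + B and collect gamma(0):
  gamma(0) [0.7975 - (0.58)(0.727273)] = c_0 = 2
  gamma(0) * 0.375682 = 2
  gamma(0) = 2 / 0.375682 = 5.323654.
  gamma(1) = A gamma(0) = (0.727273)(5.323654) = 3.871748.
Therefore gamma(1) = 3.8717 (to 4 decimal places).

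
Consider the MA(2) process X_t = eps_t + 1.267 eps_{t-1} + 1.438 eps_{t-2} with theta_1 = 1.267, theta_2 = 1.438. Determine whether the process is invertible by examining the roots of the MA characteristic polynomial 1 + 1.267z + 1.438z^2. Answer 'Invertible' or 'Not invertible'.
\text{Not invertible}

The MA(q) characteristic polynomial is P(z) = 1 + 1.267z + 1.438z^2.
Invertibility requires all roots to lie outside the unit circle, i.e. |z| > 1 for every root.
Set 1 + (1.267) z + (1.438) z^2 = 0, i.e. a z^2 + b z + c = 0 with a = 1.438, b = 1.267, c = 1.
Discriminant D = b^2 - 4ac = (1.267)^2 - 4*(1.438)*1 = 1.605289 - (5.752) = -4.146711.
D < 0, so the roots are the complex-conjugate pair z = (-b +/- i sqrt(-D)) / (2a) = -0.4405 +/- 0.708i.
For a conjugate pair |z|^2 = z * conj(z) = (product of roots) = c/a = 1/(1.438) = 0.69541, so |z| = sqrt(0.69541) = 0.8339 for both roots.
Moduli of all roots: 0.8339, 0.8339.
All moduli strictly greater than 1? No.
Verdict: Not invertible.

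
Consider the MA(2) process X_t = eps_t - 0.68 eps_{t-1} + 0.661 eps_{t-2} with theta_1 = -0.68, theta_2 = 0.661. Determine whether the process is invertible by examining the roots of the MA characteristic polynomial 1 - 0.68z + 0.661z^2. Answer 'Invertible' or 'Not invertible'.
\text{Invertible}

The MA(q) characteristic polynomial is P(z) = 1 - 0.68z + 0.661z^2.
Invertibility requires all roots to lie outside the unit circle, i.e. |z| > 1 for every root.
Set 1 + (-0.68) z + (0.661) z^2 = 0, i.e. a z^2 + b z + c = 0 with a = 0.661, b = -0.68, c = 1.
Discriminant D = b^2 - 4ac = (-0.68)^2 - 4*(0.661)*1 = 0.4624 - (2.644) = -2.1816.
D < 0, so the roots are the complex-conjugate pair z = (-b +/- i sqrt(-D)) / (2a) = 0.5144 +/- 1.1173i.
For a conjugate pair |z|^2 = z * conj(z) = (product of roots) = c/a = 1/(0.661) = 1.512859, so |z| = sqrt(1.512859) = 1.23 for both roots.
Moduli of all roots: 1.2300, 1.2300.
All moduli strictly greater than 1? Yes.
Verdict: Invertible.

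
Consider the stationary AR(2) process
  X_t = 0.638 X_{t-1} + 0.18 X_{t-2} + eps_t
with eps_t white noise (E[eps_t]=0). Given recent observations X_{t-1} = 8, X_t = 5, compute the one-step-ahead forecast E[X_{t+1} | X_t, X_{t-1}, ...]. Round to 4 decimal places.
E[X_{t+1} \mid \mathcal F_t] = 4.6300

For an AR(p) model X_t = c + sum_i phi_i X_{t-i} + eps_t, the
one-step-ahead conditional mean is
  E[X_{t+1} | X_t, ...] = c + sum_i phi_i X_{t+1-i}.
Substitute known values:
  E[X_{t+1} | ...] = (0.638) * (5) + (0.18) * (8)
                   = 4.6300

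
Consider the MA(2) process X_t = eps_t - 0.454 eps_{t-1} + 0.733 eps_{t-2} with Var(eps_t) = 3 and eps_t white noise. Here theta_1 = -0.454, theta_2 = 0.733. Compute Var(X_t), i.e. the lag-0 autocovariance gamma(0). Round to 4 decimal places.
\gamma(0) = 5.2302

For an MA(q) process X_t = eps_t + sum_i theta_i eps_{t-i} with
Var(eps_t) = sigma^2, the variance is
  gamma(0) = sigma^2 * (1 + sum_i theta_i^2).
  sum_i theta_i^2 = (-0.454)^2 + (0.733)^2 = 0.206116 + 0.537289 = 0.743405.
  gamma(0) = 3 * (1 + 0.743405) = 3 * 1.743405 = 5.230215, which rounds to 5.2302.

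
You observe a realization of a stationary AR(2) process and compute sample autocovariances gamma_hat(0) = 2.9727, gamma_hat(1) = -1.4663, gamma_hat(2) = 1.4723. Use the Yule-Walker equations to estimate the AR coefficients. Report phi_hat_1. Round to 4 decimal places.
\hat\phi_{1} = -0.3290

The Yule-Walker equations for an AR(p) process read, in matrix form,
  Gamma_p phi = r_p,   with   (Gamma_p)_{ij} = gamma(|i - j|),
                       (r_p)_i = gamma(i),   i,j = 1..p.
Substitute the sample gammas (Toeplitz matrix and right-hand side of size 2):
  Gamma_p = [[2.9727, -1.4663], [-1.4663, 2.9727]]
  r_p     = [-1.4663, 1.4723]
Written out:
  2.9727 phi_1 - 1.4663 phi_2 = -1.4663
  -1.4663 phi_1 + 2.9727 phi_2 = 1.4723
Solve by Cramer's rule:
  det = gamma(0)^2 - gamma(1)^2 = (2.9727)^2 - (-1.4663)^2 = 8.83694529 - 2.15003569 = 6.6869096
  phi_hat_1 = [gamma(1) gamma(0) - gamma(1) gamma(2)] / det = [(-1.4663)(2.9727) - (-1.4663)(1.4723)] / 6.6869096 = -2.20003652 / 6.6869096 = -0.329
  phi_hat_2 = [gamma(0) gamma(2) - gamma(1)^2] / det = [(2.9727)(1.4723) - (-1.4663)^2] / 6.6869096 = 2.22667052 / 6.6869096 = 0.333
So phi_hat = [-0.3290, 0.3330].
Therefore phi_hat_1 = -0.3290.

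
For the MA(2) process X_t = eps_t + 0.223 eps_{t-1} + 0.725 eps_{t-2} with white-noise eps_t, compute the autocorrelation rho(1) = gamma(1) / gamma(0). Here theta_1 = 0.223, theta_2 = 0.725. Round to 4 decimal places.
\rho(1) = 0.2442

For an MA(q) process with theta_0 = 1, the autocovariance is
  gamma(k) = sigma^2 * sum_{i=0..q-k} theta_i * theta_{i+k},
and rho(k) = gamma(k) / gamma(0). Sigma^2 cancels.
  numerator   = (1)*(0.223) + (0.223)*(0.725) = 0.384675.
  denominator = (1)^2 + (0.223)^2 + (0.725)^2 = 1.575354.
  rho(1) = 0.384675 / 1.575354 = 0.2442.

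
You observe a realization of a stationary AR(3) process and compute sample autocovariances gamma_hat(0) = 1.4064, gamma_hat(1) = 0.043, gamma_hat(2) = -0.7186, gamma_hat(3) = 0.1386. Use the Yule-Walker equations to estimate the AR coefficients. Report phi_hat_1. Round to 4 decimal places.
\hat\phi_{1} = 0.1421

The Yule-Walker equations for an AR(p) process read, in matrix form,
  Gamma_p phi = r_p,   with   (Gamma_p)_{ij} = gamma(|i - j|),
                       (r_p)_i = gamma(i),   i,j = 1..p.
Substitute the sample gammas (Toeplitz matrix and right-hand side of size 3):
  Gamma_p = [[1.4064, 0.043, -0.7186], [0.043, 1.4064, 0.043], [-0.7186, 0.043, 1.4064]]
  r_p     = [0.043, -0.7186, 0.1386]
Written out (R1..R3):
  (R1) 1.4064 phi_1 + 0.043 phi_2 - 0.7186 phi_3 = 0.043
  (R2) 0.043 phi_1 + 1.4064 phi_2 + 0.043 phi_3 = -0.7186
  (R3) -0.7186 phi_1 + 0.043 phi_2 + 1.4064 phi_3 = 0.1386
Gaussian elimination:
  R2 <- R2 - (0.043/1.4064) R1 = R2 - (0.030575) R1:  1.405085 phi_2 + 0.064971 phi_3 = -0.719915
  R3 <- R3 - (-0.7186/1.4064) R1 = R3 - (-0.51095) R1:  0.064971 phi_2 + 1.039231 phi_3 = 0.160571
  R3 <- R3 - (0.064971/1.405085) R2 = R3 - (0.04624) R2:  1.036227 phi_3 = 0.19386
Back-substitution:
  phi_hat_3 = 0.19386 / 1.036227 = 0.187082
  phi_hat_2 = (-0.719915 - (0.064971)(0.187082)) / 1.405085 = -0.521014
  phi_hat_1 = (0.043 - (0.043)(-0.521014) - (-0.7186)(0.187082)) / 1.4064 = 0.142094
So phi_hat = [0.1421, -0.5210, 0.1871].
Therefore phi_hat_1 = 0.1421.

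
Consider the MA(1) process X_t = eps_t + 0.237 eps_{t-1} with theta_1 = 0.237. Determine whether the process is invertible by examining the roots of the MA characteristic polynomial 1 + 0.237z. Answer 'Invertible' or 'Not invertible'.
\text{Invertible}

The MA(q) characteristic polynomial is P(z) = 1 + 0.237z.
Invertibility requires all roots to lie outside the unit circle, i.e. |z| > 1 for every root.
This is linear in z: 1 + (0.237) z = 0  =>  z = -1/(0.237) = -4.219409,  |z| = 4.219409.
Moduli of all roots: 4.2194.
All moduli strictly greater than 1? Yes.
Verdict: Invertible.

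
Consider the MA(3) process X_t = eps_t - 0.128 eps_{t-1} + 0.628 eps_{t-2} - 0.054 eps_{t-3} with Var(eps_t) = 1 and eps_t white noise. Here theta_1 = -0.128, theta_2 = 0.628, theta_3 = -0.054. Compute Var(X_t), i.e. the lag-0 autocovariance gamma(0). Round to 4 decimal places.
\gamma(0) = 1.4137

For an MA(q) process X_t = eps_t + sum_i theta_i eps_{t-i} with
Var(eps_t) = sigma^2, the variance is
  gamma(0) = sigma^2 * (1 + sum_i theta_i^2).
  sum_i theta_i^2 = (-0.128)^2 + (0.628)^2 + (-0.054)^2 = 0.016384 + 0.394384 + 0.002916 = 0.413684.
  gamma(0) = 1 * (1 + 0.413684) = 1 * 1.413684 = 1.413684, which rounds to 1.4137.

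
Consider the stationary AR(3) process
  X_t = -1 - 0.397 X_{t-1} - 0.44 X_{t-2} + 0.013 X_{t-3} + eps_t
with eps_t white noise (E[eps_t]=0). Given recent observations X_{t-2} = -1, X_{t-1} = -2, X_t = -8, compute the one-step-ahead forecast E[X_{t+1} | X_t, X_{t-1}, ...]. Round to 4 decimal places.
E[X_{t+1} \mid \mathcal F_t] = 3.0430

For an AR(p) model X_t = c + sum_i phi_i X_{t-i} + eps_t, the
one-step-ahead conditional mean is
  E[X_{t+1} | X_t, ...] = c + sum_i phi_i X_{t+1-i}.
Substitute known values:
  E[X_{t+1} | ...] = -1 + (-0.397) * (-8) + (-0.44) * (-2) + (0.013) * (-1)
                   = 3.0430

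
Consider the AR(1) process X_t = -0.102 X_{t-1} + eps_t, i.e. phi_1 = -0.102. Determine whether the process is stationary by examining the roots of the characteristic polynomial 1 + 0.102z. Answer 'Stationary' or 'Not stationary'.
\text{Stationary}

The AR(p) characteristic polynomial is P(z) = 1 + 0.102z.
Stationarity requires all roots to lie outside the unit circle, i.e. |z| > 1 for every root.
This is linear in z: 1 + (0.102) z = 0  =>  z = -1/(0.102) = -9.803922,  |z| = 9.803922.
Moduli of all roots: 9.8039.
All moduli strictly greater than 1? Yes.
Verdict: Stationary.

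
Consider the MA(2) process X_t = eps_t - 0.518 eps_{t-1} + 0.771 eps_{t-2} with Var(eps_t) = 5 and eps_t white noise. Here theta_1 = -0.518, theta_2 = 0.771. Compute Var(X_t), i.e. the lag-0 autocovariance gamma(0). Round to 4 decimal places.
\gamma(0) = 9.3138

For an MA(q) process X_t = eps_t + sum_i theta_i eps_{t-i} with
Var(eps_t) = sigma^2, the variance is
  gamma(0) = sigma^2 * (1 + sum_i theta_i^2).
  sum_i theta_i^2 = (-0.518)^2 + (0.771)^2 = 0.268324 + 0.594441 = 0.862765.
  gamma(0) = 5 * (1 + 0.862765) = 5 * 1.862765 = 9.313825, which rounds to 9.3138.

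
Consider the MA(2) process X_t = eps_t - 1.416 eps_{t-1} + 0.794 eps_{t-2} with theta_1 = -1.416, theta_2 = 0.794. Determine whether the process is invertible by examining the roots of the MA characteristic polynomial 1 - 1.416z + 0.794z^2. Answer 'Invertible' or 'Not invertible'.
\text{Invertible}

The MA(q) characteristic polynomial is P(z) = 1 - 1.416z + 0.794z^2.
Invertibility requires all roots to lie outside the unit circle, i.e. |z| > 1 for every root.
Set 1 + (-1.416) z + (0.794) z^2 = 0, i.e. a z^2 + b z + c = 0 with a = 0.794, b = -1.416, c = 1.
Discriminant D = b^2 - 4ac = (-1.416)^2 - 4*(0.794)*1 = 2.005056 - (3.176) = -1.170944.
D < 0, so the roots are the complex-conjugate pair z = (-b +/- i sqrt(-D)) / (2a) = 0.8917 +/- 0.6814i.
For a conjugate pair |z|^2 = z * conj(z) = (product of roots) = c/a = 1/(0.794) = 1.259446, so |z| = sqrt(1.259446) = 1.1223 for both roots.
Moduli of all roots: 1.1223, 1.1223.
All moduli strictly greater than 1? Yes.
Verdict: Invertible.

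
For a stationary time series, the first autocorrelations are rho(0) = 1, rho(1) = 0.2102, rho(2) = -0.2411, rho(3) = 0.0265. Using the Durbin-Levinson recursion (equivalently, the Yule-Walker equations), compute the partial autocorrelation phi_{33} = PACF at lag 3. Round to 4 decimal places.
\phi_{33} = 0.1781

The PACF at lag k is phi_{kk}, the last component of the solution
to the Yule-Walker system G_k phi = r_k where
  (G_k)_{ij} = rho(|i - j|), (r_k)_i = rho(i), i,j = 1..k.
Equivalently, Durbin-Levinson gives phi_{kk} iteratively:
  phi_{11} = rho(1)
  phi_{kk} = [rho(k) - sum_{j=1..k-1} phi_{k-1,j} rho(k-j)]
            / [1 - sum_{j=1..k-1} phi_{k-1,j} rho(j)],
  phi_{k,j} = phi_{k-1,j} - phi_{kk} phi_{k-1,k-j},  j = 1..k-1.
Step k = 1:
  phi_11 = rho(1) = 0.2102.
Step k = 2:
  phi_22 = [rho(2) - phi_11 rho(1)] / [1 - phi_11 rho(1)] = [-0.2411 - (0.2102)(0.2102)] / [1 - (0.2102)(0.2102)]
         = -0.28528404 / 0.95581596 = -0.298472.
  Update: phi_21 = phi_11 - phi_22 phi_11 = 0.2102 - (-0.298472)(0.2102) = 0.272939.
Step k = 3:
  phi_33 = [rho(3) - phi_21 rho(2) - phi_22 rho(1)] / [1 - phi_21 rho(1) - phi_22 rho(2)]
    numerator   = 0.0265 - (0.272939)(-0.2411) - (-0.298472)(0.2102) = 0.15504429
    denominator = 1 - (0.272939)(0.2102) - (-0.298472)(-0.2411) = 0.87066674
  phi_33 = 0.15504429 / 0.87066674 = 0.1781.
Therefore phi_{33} = 0.1781.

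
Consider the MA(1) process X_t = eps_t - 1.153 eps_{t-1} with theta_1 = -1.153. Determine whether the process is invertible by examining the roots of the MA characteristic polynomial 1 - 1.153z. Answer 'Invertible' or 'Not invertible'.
\text{Not invertible}

The MA(q) characteristic polynomial is P(z) = 1 - 1.153z.
Invertibility requires all roots to lie outside the unit circle, i.e. |z| > 1 for every root.
This is linear in z: 1 + (-1.153) z = 0  =>  z = -1/(-1.153) = 0.867303,  |z| = 0.867303.
Moduli of all roots: 0.8673.
All moduli strictly greater than 1? No.
Verdict: Not invertible.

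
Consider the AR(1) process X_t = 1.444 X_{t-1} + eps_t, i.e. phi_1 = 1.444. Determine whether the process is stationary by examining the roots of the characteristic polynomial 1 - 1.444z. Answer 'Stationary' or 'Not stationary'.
\text{Not stationary}

The AR(p) characteristic polynomial is P(z) = 1 - 1.444z.
Stationarity requires all roots to lie outside the unit circle, i.e. |z| > 1 for every root.
This is linear in z: 1 + (-1.444) z = 0  =>  z = -1/(-1.444) = 0.692521,  |z| = 0.692521.
Moduli of all roots: 0.6925.
All moduli strictly greater than 1? No.
Verdict: Not stationary.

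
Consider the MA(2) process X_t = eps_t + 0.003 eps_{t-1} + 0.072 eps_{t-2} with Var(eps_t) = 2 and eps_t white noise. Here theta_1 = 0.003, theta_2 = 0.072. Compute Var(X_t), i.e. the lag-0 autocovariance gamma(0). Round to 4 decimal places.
\gamma(0) = 2.0104

For an MA(q) process X_t = eps_t + sum_i theta_i eps_{t-i} with
Var(eps_t) = sigma^2, the variance is
  gamma(0) = sigma^2 * (1 + sum_i theta_i^2).
  sum_i theta_i^2 = (0.003)^2 + (0.072)^2 = 0.000009 + 0.005184 = 0.005193.
  gamma(0) = 2 * (1 + 0.005193) = 2 * 1.005193 = 2.010386, which rounds to 2.0104.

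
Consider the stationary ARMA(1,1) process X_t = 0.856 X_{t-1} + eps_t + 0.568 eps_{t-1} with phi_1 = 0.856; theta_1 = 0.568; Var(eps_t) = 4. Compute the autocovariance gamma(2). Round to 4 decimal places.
\gamma(2) = 27.1133

Multiply the model equation by X_{t-k} and take expectations. With theta_0 = psi_0 = 1 and psi_j the MA(infinity) weights, this gives
  gamma(k) - sum_i phi_i gamma(k-i) = c_k,
  c_k = sigma^2 * sum_{j=k..q} theta_j psi_{j-k}   (c_k = 0 for k > q),
using gamma(-m) = gamma(m).
psi-weights needed (psi_j = theta_j + sum_i phi_i psi_{j-i}):
  psi_1 = theta_1 + phi_1 = 0.568 + (0.856) = 1.424
Right-hand sides:
  c_0 = sigma^2 (1 + theta_1 psi_1) = 4 * (1 + (0.568)(1.424)) = 4 * 1.808832 = 7.235328
  c_1 = sigma^2 theta_1 = 4 * (0.568) = 2.272
  c_2 = 0
Equations for k = 0 and k = 1 (AR order 1):
  gamma(0) = phi_1 gamma(1) + c_0
  gamma(1) = phi_1 gamma(0) + c_1
Substituting the second into the first: gamma(0) (1 - phi_1^2) = c_0 + phi_1 c_1, so
  gamma(0) = (c_0 + phi_1 c_1) / (1 - phi_1^2) = (7.235328 + (0.856)(2.272)) / (1 - (0.856)^2) = 9.18016 / 0.267264 = 34.348659.
  gamma(1) = phi_1 gamma(0) + c_1 = (0.856)(34.348659) + (2.272) = 31.674452.
For k = 2 (> q): gamma(2) = phi_1 gamma(1) = (0.856)(31.674452) = 27.113331.
Therefore gamma(2) = 27.1133 (to 4 decimal places).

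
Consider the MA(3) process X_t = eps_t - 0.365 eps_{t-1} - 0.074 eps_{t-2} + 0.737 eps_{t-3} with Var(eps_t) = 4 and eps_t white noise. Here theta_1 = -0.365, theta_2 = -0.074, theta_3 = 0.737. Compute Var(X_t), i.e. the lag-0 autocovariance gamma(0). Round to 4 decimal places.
\gamma(0) = 6.7275

For an MA(q) process X_t = eps_t + sum_i theta_i eps_{t-i} with
Var(eps_t) = sigma^2, the variance is
  gamma(0) = sigma^2 * (1 + sum_i theta_i^2).
  sum_i theta_i^2 = (-0.365)^2 + (-0.074)^2 + (0.737)^2 = 0.133225 + 0.005476 + 0.543169 = 0.68187.
  gamma(0) = 4 * (1 + 0.68187) = 4 * 1.68187 = 6.72748, which rounds to 6.7275.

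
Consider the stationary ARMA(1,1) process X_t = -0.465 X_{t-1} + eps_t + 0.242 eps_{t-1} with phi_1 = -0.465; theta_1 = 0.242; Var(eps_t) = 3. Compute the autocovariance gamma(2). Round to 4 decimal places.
\gamma(2) = 0.3522

Multiply the model equation by X_{t-k} and take expectations. With theta_0 = psi_0 = 1 and psi_j the MA(infinity) weights, this gives
  gamma(k) - sum_i phi_i gamma(k-i) = c_k,
  c_k = sigma^2 * sum_{j=k..q} theta_j psi_{j-k}   (c_k = 0 for k > q),
using gamma(-m) = gamma(m).
psi-weights needed (psi_j = theta_j + sum_i phi_i psi_{j-i}):
  psi_1 = theta_1 + phi_1 = 0.242 + (-0.465) = -0.223
Right-hand sides:
  c_0 = sigma^2 (1 + theta_1 psi_1) = 3 * (1 + (0.242)(-0.223)) = 3 * 0.946034 = 2.838102
  c_1 = sigma^2 theta_1 = 3 * (0.242) = 0.726
  c_2 = 0
Equations for k = 0 and k = 1 (AR order 1):
  gamma(0) = phi_1 gamma(1) + c_0
  gamma(1) = phi_1 gamma(0) + c_1
Substituting the second into the first: gamma(0) (1 - phi_1^2) = c_0 + phi_1 c_1, so
  gamma(0) = (c_0 + phi_1 c_1) / (1 - phi_1^2) = (2.838102 + (-0.465)(0.726)) / (1 - (-0.465)^2) = 2.500512 / 0.783775 = 3.190344.
  gamma(1) = phi_1 gamma(0) + c_1 = (-0.465)(3.190344) + (0.726) = -0.75751.
For k = 2 (> q): gamma(2) = phi_1 gamma(1) = (-0.465)(-0.75751) = 0.352242.
Therefore gamma(2) = 0.3522 (to 4 decimal places).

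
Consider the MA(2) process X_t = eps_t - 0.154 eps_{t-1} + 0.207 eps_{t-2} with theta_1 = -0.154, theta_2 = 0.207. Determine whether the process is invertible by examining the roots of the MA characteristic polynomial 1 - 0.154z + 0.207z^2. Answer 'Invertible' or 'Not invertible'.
\text{Invertible}

The MA(q) characteristic polynomial is P(z) = 1 - 0.154z + 0.207z^2.
Invertibility requires all roots to lie outside the unit circle, i.e. |z| > 1 for every root.
Set 1 + (-0.154) z + (0.207) z^2 = 0, i.e. a z^2 + b z + c = 0 with a = 0.207, b = -0.154, c = 1.
Discriminant D = b^2 - 4ac = (-0.154)^2 - 4*(0.207)*1 = 0.023716 - (0.828) = -0.804284.
D < 0, so the roots are the complex-conjugate pair z = (-b +/- i sqrt(-D)) / (2a) = 0.372 +/- 2.1662i.
For a conjugate pair |z|^2 = z * conj(z) = (product of roots) = c/a = 1/(0.207) = 4.830918, so |z| = sqrt(4.830918) = 2.1979 for both roots.
Moduli of all roots: 2.1979, 2.1979.
All moduli strictly greater than 1? Yes.
Verdict: Invertible.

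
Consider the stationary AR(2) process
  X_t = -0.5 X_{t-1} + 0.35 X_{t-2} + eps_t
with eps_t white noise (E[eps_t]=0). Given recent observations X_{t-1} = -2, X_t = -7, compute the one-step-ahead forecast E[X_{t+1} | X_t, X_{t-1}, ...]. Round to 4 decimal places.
E[X_{t+1} \mid \mathcal F_t] = 2.8000

For an AR(p) model X_t = c + sum_i phi_i X_{t-i} + eps_t, the
one-step-ahead conditional mean is
  E[X_{t+1} | X_t, ...] = c + sum_i phi_i X_{t+1-i}.
Substitute known values:
  E[X_{t+1} | ...] = (-0.5) * (-7) + (0.35) * (-2)
                   = 2.8000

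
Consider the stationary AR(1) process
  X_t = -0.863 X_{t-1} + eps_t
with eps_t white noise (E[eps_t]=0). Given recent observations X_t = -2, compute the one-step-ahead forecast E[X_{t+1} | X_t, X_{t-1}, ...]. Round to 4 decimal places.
E[X_{t+1} \mid \mathcal F_t] = 1.7260

For an AR(p) model X_t = c + sum_i phi_i X_{t-i} + eps_t, the
one-step-ahead conditional mean is
  E[X_{t+1} | X_t, ...] = c + sum_i phi_i X_{t+1-i}.
Substitute known values:
  E[X_{t+1} | ...] = (-0.863) * (-2)
                   = 1.7260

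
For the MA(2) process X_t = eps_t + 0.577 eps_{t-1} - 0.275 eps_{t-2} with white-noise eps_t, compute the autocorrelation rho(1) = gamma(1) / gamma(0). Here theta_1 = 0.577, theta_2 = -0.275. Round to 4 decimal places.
\rho(1) = 0.2970

For an MA(q) process with theta_0 = 1, the autocovariance is
  gamma(k) = sigma^2 * sum_{i=0..q-k} theta_i * theta_{i+k},
and rho(k) = gamma(k) / gamma(0). Sigma^2 cancels.
  numerator   = (1)*(0.577) + (0.577)*(-0.275) = 0.418325.
  denominator = (1)^2 + (0.577)^2 + (-0.275)^2 = 1.408554.
  rho(1) = 0.418325 / 1.408554 = 0.2970.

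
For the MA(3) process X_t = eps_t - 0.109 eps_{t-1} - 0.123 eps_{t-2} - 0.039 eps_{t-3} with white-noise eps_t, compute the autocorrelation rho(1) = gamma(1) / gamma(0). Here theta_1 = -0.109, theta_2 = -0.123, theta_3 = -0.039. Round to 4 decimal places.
\rho(1) = -0.0883

For an MA(q) process with theta_0 = 1, the autocovariance is
  gamma(k) = sigma^2 * sum_{i=0..q-k} theta_i * theta_{i+k},
and rho(k) = gamma(k) / gamma(0). Sigma^2 cancels.
  numerator   = (1)*(-0.109) + (-0.109)*(-0.123) + (-0.123)*(-0.039) = -0.090796.
  denominator = (1)^2 + (-0.109)^2 + (-0.123)^2 + (-0.039)^2 = 1.028531.
  rho(1) = -0.090796 / 1.028531 = -0.0883.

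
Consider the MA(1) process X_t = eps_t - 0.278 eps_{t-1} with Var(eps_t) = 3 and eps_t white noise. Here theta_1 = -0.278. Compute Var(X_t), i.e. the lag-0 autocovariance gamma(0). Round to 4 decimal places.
\gamma(0) = 3.2319

For an MA(q) process X_t = eps_t + sum_i theta_i eps_{t-i} with
Var(eps_t) = sigma^2, the variance is
  gamma(0) = sigma^2 * (1 + sum_i theta_i^2).
  sum_i theta_i^2 = (-0.278)^2 = 0.077284.
  gamma(0) = 3 * (1 + 0.077284) = 3 * 1.077284 = 3.231852, which rounds to 3.2319.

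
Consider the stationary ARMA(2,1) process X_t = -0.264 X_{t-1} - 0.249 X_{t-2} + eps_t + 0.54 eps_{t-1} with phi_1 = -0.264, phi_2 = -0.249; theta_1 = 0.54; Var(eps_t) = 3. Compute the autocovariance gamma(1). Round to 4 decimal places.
\gamma(1) = 0.5446

Multiply the model equation by X_{t-k} and take expectations. With theta_0 = psi_0 = 1 and psi_j the MA(infinity) weights, this gives
  gamma(k) - sum_i phi_i gamma(k-i) = c_k,
  c_k = sigma^2 * sum_{j=k..q} theta_j psi_{j-k}   (c_k = 0 for k > q),
using gamma(-m) = gamma(m).
psi-weights needed (psi_j = theta_j + sum_i phi_i psi_{j-i}):
  psi_1 = theta_1 + phi_1 = 0.54 + (-0.264) = 0.276
Right-hand sides:
  c_0 = sigma^2 (1 + theta_1 psi_1) = 3 * (1 + (0.54)(0.276)) = 3 * 1.14904 = 3.44712
  c_1 = sigma^2 theta_1 = 3 * (0.54) = 1.62
  c_2 = 0
Equations for k = 0, 1, 2 (AR order 2, c_2 = 0):
  (E0) gamma(0) = phi_1 gamma(1) + phi_2 gamma(2) + c_0
  (E1) gamma(1) = phi_1 gamma(0) + phi_2 gamma(1) + c_1
  (E2) gamma(2) = phi_1 gamma(1) + phi_2 gamma(0)
From (E1): gamma(1) = A gamma(0) + B with
  A = phi_1 / (1 - phi_2) = -0.264 / 1.249 = -0.211369,   B = c_1 / (1 - phi_2) = 1.62 / 1.249 = 1.297038.
Insert (E2) into (E0): gamma(0) (1 - phi_2^2) = phi_1 (1 + phi_2) gamma(1) + c_0.
  phi_1 (1 + phi_2) = (-0.264)(0.751) = -0.198264,   1 - phi_2^2 = 0.937999.
Replace gamma(1) by A gamma(0) + B and collect gamma(0):
  gamma(0) [0.937999 - (-0.198264)(-0.211369)] = (-0.198264)(1.297038) + 3.44712
  gamma(0) * 0.896092 = 3.189964
  gamma(0) = 3.189964 / 0.896092 = 3.559862.
  gamma(1) = A gamma(0) + B = (-0.211369)(3.559862) + (1.297038) = 0.544593.
Therefore gamma(1) = 0.5446 (to 4 decimal places).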